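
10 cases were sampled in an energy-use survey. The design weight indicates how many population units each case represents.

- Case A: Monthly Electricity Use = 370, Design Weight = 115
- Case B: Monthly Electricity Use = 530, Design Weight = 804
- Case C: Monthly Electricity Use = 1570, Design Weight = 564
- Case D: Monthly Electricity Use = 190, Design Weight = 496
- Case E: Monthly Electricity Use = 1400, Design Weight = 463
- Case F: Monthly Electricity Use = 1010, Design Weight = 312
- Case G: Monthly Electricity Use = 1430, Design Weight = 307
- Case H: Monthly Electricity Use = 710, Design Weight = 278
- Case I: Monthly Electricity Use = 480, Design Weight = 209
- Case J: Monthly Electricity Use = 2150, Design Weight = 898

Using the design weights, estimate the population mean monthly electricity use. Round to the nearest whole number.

1142

Weighted sum = 370×115 + 530×804 + 1570×564 + 190×496 + 1400×463 + 1010×312 + 1430×307 + 710×278 + 480×209 + 2150×898
  = 42550 + 426120 + 885480 + 94240 + 648200 + 315120 + 439010 + 197380 + 100320 + 1930700 = 5079120
Sum of weights = 115 + 804 + 564 + 496 + 463 + 312 + 307 + 278 + 209 + 898 = 4446
Weighted mean = 5079120 / 4446 = 1142.4022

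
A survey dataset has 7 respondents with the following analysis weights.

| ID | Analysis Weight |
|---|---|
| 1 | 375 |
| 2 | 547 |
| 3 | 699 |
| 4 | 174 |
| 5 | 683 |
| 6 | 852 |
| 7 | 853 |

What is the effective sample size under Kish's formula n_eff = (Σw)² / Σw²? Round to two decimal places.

Σ wᵢ = 4183
Σ wᵢ² = 140625 + 299209 + 488601 + 30276 + 466489 + 725904 + 727609 = 2878713
n_eff = 4183² / 2878713 = 17497489 / 2878713 = 6.0782332

6.08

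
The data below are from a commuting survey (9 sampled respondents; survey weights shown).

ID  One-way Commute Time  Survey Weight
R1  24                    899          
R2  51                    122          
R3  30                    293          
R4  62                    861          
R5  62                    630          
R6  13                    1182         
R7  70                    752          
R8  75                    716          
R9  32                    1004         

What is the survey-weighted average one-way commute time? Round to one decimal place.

43.8

Weighted sum = 24×899 + 51×122 + 30×293 + 62×861 + 62×630 + 13×1182 + 70×752 + 75×716 + 32×1004
  = 282864
Sum of weights = 899 + 122 + 293 + 861 + 630 + 1182 + 752 + 716 + 1004 = 6459
Weighted mean = 282864 / 6459 = 43.793776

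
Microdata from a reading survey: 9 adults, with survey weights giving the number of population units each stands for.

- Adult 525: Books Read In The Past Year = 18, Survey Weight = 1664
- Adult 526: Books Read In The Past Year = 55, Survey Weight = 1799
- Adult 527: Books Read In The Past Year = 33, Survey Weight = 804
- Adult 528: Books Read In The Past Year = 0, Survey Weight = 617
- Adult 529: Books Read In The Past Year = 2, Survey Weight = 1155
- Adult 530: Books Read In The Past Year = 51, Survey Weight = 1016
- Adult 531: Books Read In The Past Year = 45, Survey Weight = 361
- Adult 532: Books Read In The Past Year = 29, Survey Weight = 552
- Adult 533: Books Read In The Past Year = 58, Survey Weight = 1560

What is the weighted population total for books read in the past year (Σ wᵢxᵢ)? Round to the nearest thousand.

Weighted total = 332288

332000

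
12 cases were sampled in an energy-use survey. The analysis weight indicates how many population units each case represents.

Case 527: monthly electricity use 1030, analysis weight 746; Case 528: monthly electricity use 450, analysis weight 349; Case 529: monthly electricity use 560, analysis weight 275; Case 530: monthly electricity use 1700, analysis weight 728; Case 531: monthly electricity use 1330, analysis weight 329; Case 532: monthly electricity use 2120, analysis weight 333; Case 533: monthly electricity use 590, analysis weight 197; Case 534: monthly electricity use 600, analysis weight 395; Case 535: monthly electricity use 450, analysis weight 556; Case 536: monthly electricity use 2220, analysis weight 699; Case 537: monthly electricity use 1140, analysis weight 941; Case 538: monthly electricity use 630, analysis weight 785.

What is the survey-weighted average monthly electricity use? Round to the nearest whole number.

Weighted sum = 7183060
Sum of weights = 746 + 349 + 275 + 728 + 329 + 333 + 197 + 395 + 556 + 699 + 941 + 785 = 6333
Weighted mean = 7183060 / 6333 = 1134.2271

1134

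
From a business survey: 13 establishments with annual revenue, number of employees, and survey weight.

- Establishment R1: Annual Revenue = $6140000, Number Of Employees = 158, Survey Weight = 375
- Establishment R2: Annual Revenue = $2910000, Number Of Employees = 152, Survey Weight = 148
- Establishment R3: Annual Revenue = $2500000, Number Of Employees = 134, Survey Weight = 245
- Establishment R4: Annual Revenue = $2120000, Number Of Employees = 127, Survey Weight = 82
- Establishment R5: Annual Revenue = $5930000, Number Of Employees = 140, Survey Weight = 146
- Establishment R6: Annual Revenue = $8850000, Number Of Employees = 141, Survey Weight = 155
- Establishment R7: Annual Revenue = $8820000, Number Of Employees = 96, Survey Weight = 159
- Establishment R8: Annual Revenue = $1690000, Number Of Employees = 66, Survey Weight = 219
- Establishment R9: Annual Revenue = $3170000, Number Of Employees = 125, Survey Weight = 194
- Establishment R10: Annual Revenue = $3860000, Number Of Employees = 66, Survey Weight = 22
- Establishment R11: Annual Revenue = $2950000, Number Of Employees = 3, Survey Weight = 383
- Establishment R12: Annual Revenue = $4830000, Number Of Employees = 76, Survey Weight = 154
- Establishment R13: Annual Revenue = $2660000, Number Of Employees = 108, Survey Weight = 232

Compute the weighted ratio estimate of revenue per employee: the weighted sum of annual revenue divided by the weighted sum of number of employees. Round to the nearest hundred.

Σ wᵢ·y = 10720230000
Σ wᵢ·x = 260614
Ratio = 10720230000 / 260614 = 41134.513

41100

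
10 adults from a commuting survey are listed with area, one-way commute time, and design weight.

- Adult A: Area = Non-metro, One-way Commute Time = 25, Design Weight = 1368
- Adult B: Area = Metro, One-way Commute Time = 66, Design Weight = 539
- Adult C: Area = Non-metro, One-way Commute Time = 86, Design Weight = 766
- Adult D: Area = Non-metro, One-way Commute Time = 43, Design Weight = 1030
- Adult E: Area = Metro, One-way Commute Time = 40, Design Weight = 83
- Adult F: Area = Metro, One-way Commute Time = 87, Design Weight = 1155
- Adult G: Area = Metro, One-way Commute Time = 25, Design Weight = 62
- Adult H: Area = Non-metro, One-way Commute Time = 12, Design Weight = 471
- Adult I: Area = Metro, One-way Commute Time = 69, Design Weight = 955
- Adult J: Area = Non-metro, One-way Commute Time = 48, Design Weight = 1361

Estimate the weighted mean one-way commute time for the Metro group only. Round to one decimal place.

74.0

Metro rows: B, E, F, G, I
Weighted sum = 66×539 + 40×83 + 87×1155 + 25×62 + 69×955
  = 35574 + 3320 + 100485 + 1550 + 65895 = 206824
Sum of weights = 539 + 83 + 1155 + 62 + 955 = 2794
Weighted mean = 206824 / 2794 = 74.024338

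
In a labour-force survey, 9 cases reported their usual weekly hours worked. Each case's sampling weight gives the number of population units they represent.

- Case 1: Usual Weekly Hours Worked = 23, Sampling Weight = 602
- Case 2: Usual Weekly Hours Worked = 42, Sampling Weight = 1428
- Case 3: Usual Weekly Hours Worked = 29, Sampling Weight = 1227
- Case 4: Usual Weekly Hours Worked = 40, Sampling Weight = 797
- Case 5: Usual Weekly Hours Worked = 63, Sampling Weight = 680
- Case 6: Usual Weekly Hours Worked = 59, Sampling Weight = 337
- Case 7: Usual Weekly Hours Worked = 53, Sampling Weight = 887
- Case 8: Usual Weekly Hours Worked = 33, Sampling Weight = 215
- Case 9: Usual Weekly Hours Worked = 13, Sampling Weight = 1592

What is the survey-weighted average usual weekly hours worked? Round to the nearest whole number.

Weighted sum = 278810
Sum of weights = 602 + 1428 + 1227 + 797 + 680 + 337 + 887 + 215 + 1592 = 7765
Weighted mean = 278810 / 7765 = 35.905988

36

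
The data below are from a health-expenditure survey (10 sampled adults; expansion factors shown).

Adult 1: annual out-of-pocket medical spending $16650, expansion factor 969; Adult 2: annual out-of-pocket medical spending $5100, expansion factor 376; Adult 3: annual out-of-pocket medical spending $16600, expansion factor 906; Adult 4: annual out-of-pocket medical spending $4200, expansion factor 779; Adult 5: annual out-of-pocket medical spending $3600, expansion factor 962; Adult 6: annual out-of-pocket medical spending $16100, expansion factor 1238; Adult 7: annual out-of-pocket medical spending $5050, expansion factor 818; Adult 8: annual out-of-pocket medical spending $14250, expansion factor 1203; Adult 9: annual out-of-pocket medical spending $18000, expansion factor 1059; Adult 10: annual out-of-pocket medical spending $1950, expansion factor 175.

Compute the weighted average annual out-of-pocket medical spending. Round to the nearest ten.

Weighted sum = 16650×969 + 5100×376 + 16600×906 + 4200×779 + 3600×962 + 16100×1238 + 5050×818 + 14250×1203 + 18000×1059 + 1950×175
  = 16133850 + 1917600 + 15039600 + 3271800 + 3463200 + 19931800 + 4130900 + 17142750 + 19062000 + 341250 = 100434750
Sum of weights = 969 + 376 + 906 + 779 + 962 + 1238 + 818 + 1203 + 1059 + 175 = 8485
Weighted mean = 100434750 / 8485 = 11836.741

11840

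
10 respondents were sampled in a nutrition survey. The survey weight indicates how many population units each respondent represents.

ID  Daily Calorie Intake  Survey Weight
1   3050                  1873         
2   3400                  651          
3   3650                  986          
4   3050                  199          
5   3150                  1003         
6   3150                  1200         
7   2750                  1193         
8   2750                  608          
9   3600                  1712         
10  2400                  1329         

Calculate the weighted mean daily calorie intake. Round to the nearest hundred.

Weighted sum = 3050×1873 + 3400×651 + 3650×986 + 3050×199 + 3150×1003 + 3150×1200 + 2750×1193 + 2750×608 + 3600×1712 + 2400×1329
  = 33376900
Sum of weights = 1873 + 651 + 986 + 199 + 1003 + 1200 + 1193 + 608 + 1712 + 1329 = 10754
Weighted mean = 33376900 / 10754 = 3103.6731

3100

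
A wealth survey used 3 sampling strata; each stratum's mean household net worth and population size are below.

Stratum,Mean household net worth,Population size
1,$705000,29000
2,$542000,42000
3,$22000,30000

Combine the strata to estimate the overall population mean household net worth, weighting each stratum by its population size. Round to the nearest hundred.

434300

Σ Nₕ·x̄ₕ = 43869000000
Σ Nₕ = 29000 + 42000 + 30000 = 101000
Overall mean = 43869000000 / 101000 = 434346.53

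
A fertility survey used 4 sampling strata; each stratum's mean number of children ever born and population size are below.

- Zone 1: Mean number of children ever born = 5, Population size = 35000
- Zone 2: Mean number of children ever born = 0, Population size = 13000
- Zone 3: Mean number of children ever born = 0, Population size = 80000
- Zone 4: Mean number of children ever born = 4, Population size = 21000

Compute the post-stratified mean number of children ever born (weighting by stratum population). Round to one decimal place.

1.7

Σ Nₕ·x̄ₕ = 5×35000 + 0×13000 + 0×80000 + 4×21000
  = 175000 + 0 + 0 + 84000 = 259000
Σ Nₕ = 149000
Overall mean = 259000 / 149000 = 1.738255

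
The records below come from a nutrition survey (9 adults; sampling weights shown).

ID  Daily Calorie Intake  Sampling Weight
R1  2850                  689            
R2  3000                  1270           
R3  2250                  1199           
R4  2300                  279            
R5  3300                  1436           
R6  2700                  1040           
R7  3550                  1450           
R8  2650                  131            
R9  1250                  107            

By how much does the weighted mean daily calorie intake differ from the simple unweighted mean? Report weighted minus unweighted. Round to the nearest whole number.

Unweighted sum = 2850 + 3000 + 2250 + 2300 + 3300 + 2700 + 3550 + 2650 + 1250 = 23850
Unweighted mean = 23850 / 9 = 2650
Weighted sum = 2850×689 + 3000×1270 + 2250×1199 + 2300×279 + 3300×1436 + 2700×1040 + 3550×1450 + 2650×131 + 1250×107
  = 1963650 + 3810000 + 2697750 + 641700 + 4738800 + 2808000 + 5147500 + 347150 + 133750 = 22288300
Sum of weights = 689 + 1270 + 1199 + 279 + 1436 + 1040 + 1450 + 131 + 107 = 7601
Weighted mean = 22288300 / 7601 = 2932.2852
Difference (weighted minus unweighted) = 282.28523

282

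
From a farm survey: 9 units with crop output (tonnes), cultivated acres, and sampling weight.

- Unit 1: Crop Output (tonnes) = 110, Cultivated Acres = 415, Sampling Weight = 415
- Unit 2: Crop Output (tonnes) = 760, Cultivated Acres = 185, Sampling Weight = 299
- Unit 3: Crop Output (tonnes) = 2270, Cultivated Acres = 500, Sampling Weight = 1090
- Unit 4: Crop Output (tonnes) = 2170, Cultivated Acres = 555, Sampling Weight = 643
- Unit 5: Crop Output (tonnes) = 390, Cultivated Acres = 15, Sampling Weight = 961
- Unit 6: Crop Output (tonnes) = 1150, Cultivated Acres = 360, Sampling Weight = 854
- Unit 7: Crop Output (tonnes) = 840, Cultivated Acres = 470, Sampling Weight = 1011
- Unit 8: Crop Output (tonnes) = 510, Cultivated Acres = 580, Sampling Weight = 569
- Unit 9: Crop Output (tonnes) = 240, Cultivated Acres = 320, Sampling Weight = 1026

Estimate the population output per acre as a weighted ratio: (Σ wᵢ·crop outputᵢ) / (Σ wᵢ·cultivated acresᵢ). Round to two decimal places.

2.66

Σ wᵢ·y = 110×415 + 760×299 + 2270×1090 + 2170×643 + 390×961 + 1150×854 + 840×1011 + 510×569 + 240×1026
  = 6885060
Σ wᵢ·x = 2584770
Ratio = 6885060 / 2584770 = 2.6637032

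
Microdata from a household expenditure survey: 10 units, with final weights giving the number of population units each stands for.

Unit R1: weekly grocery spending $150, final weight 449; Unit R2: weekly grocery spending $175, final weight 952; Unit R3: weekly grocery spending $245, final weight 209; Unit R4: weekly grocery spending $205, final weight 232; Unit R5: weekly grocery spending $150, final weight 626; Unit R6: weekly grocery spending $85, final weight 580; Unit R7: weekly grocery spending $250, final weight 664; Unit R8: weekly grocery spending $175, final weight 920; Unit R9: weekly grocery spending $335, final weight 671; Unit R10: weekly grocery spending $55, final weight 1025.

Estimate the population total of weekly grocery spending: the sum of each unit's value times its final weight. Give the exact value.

Weighted total = 150×449 + 175×952 + 245×209 + 205×232 + 150×626 + 85×580 + 250×664 + 175×920 + 335×671 + 55×1025
  = 67350 + 166600 + 51205 + 47560 + 93900 + 49300 + 166000 + 161000 + 224785 + 56375 = 1084075

1084075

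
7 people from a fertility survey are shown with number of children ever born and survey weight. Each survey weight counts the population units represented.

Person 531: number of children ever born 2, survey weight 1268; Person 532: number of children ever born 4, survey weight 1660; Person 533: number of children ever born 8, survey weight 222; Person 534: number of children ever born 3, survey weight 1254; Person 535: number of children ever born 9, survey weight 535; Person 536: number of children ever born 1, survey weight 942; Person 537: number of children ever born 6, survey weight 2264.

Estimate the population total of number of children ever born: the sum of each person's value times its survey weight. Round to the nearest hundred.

Weighted total = 2×1268 + 4×1660 + 8×222 + 3×1254 + 9×535 + 1×942 + 6×2264
  = 34055

34100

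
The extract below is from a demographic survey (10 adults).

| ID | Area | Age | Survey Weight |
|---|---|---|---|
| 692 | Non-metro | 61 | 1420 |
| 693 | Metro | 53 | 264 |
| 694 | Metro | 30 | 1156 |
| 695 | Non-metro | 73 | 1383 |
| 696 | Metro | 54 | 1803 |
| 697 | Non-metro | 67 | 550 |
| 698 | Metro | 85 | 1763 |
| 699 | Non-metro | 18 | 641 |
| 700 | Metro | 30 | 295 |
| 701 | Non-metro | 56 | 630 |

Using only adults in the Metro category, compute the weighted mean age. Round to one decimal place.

57.7

Metro rows: 693, 694, 696, 698, 700
Weighted sum = 304739
Sum of weights = 264 + 1156 + 1803 + 1763 + 295 = 5281
Weighted mean = 304739 / 5281 = 57.704791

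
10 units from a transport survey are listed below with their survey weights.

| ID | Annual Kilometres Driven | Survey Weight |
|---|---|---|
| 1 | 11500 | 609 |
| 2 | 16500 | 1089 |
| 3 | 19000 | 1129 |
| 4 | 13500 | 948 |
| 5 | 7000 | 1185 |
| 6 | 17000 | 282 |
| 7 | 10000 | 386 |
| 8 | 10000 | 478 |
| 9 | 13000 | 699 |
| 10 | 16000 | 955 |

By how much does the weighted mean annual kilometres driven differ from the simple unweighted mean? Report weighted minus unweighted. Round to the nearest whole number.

222

Unweighted sum = 133500
Unweighted mean = 133500 / 10 = 13350
Weighted sum = 105317000
Sum of weights = 609 + 1089 + 1129 + 948 + 1185 + 282 + 386 + 478 + 699 + 955 = 7760
Weighted mean = 105317000 / 7760 = 13571.778
Difference (weighted minus unweighted) = 221.77835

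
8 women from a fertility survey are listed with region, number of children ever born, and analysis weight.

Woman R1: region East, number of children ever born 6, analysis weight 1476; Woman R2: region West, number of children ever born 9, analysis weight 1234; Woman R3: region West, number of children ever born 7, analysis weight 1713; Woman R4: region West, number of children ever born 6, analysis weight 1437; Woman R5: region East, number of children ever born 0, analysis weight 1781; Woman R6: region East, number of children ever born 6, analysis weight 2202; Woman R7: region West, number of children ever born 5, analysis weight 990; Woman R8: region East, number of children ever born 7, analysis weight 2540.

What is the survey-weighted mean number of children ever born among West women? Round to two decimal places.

6.82

West rows: R2, R3, R4, R7
Weighted sum = 36669
Sum of weights = 1234 + 1713 + 1437 + 990 = 5374
Weighted mean = 36669 / 5374 = 6.823409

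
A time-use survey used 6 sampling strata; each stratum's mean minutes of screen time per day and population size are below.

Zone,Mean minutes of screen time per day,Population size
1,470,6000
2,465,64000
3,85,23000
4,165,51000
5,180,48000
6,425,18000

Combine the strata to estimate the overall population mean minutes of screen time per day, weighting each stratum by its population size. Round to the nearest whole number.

282

Σ Nₕ·x̄ₕ = 470×6000 + 465×64000 + 85×23000 + 165×51000 + 180×48000 + 425×18000
  = 2820000 + 29760000 + 1955000 + 8415000 + 8640000 + 7650000 = 59240000
Σ Nₕ = 6000 + 64000 + 23000 + 51000 + 48000 + 18000 = 210000
Overall mean = 59240000 / 210000 = 282.09524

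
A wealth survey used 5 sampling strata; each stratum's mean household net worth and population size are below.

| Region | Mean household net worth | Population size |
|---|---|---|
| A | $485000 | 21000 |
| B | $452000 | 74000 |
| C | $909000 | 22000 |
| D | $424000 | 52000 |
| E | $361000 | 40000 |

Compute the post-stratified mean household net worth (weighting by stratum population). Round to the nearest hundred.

Σ Nₕ·x̄ₕ = 485000×21000 + 452000×74000 + 909000×22000 + 424000×52000 + 361000×40000
  = 100119000000
Σ Nₕ = 209000
Overall mean = 100119000000 / 209000 = 479038.28

479000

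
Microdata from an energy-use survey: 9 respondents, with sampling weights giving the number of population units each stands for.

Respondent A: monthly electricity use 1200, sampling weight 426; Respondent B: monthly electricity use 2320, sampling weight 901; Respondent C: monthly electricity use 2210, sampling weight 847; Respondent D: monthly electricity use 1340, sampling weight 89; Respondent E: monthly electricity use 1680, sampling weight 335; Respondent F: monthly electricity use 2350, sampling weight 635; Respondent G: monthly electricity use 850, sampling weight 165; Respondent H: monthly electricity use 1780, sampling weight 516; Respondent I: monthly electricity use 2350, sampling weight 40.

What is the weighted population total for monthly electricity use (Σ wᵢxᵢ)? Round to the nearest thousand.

Weighted total = 7800430

7800000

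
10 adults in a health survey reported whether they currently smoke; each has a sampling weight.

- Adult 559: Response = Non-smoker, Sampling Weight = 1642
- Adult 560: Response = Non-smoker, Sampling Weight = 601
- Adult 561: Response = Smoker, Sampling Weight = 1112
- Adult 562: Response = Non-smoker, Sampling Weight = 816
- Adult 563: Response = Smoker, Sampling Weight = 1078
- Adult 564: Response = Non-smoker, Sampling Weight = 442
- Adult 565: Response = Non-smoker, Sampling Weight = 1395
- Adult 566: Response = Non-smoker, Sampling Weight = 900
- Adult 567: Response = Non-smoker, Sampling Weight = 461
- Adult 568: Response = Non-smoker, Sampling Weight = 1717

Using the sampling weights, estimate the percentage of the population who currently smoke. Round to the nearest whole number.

22

Sum of weights for 'Smoker' = 1112 + 1078 = 2190
Total weight = 10164
Weighted proportion = 2190 / 10164 = 0.21546635 → 21.546635%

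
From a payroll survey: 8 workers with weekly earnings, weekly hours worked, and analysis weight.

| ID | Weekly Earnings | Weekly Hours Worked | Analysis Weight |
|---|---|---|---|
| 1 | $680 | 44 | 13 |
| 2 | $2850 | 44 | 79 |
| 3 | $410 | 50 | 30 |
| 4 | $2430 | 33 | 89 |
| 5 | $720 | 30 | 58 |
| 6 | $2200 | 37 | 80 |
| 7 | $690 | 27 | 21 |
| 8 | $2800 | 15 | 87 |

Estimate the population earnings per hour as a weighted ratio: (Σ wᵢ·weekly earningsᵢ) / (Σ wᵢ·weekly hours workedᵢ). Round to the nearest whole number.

62

Σ wᵢ·y = 680×13 + 2850×79 + 410×30 + 2430×89 + 720×58 + 2200×80 + 690×21 + 2800×87
  = 938410
Σ wᵢ·x = 44×13 + 44×79 + 50×30 + 33×89 + 30×58 + 37×80 + 27×21 + 15×87
  = 15057
Ratio = 938410 / 15057 = 62.323836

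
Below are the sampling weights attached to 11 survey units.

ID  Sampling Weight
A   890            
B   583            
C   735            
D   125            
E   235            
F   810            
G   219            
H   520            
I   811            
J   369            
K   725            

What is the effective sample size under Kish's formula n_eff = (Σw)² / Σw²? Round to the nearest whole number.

9

Σ wᵢ = 890 + 583 + 735 + 125 + 235 + 810 + 219 + 520 + 811 + 369 + 725 = 6022
Σ wᵢ² = 4037032
n_eff = 6022² / 4037032 = 36264484 / 4037032 = 8.9829568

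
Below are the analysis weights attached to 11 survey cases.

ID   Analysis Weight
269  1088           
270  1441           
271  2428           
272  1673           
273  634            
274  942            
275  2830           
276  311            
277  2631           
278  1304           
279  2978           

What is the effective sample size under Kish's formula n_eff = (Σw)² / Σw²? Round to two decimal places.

8.58

Σ wᵢ = 1088 + 1441 + 2428 + 1673 + 634 + 942 + 2830 + 311 + 2631 + 1304 + 2978 = 18260
Σ wᵢ² = 38840340
n_eff = 18260² / 38840340 = 333427600 / 38840340 = 8.5845695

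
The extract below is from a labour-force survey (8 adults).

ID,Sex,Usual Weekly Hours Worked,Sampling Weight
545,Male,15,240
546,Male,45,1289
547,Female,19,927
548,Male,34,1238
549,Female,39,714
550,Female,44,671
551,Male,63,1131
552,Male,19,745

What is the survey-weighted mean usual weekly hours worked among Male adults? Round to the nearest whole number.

Male rows: 545, 546, 548, 551, 552
Weighted sum = 15×240 + 45×1289 + 34×1238 + 63×1131 + 19×745
  = 3600 + 58005 + 42092 + 71253 + 14155 = 189105
Sum of weights = 240 + 1289 + 1238 + 1131 + 745 = 4643
Weighted mean = 189105 / 4643 = 40.729054

41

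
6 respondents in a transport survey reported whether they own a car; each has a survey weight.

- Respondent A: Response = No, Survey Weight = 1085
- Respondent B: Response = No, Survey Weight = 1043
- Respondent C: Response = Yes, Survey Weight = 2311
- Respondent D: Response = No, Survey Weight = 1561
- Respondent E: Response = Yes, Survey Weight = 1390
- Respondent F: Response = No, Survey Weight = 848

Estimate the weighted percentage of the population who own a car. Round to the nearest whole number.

Sum of weights for 'Yes' = 2311 + 1390 = 3701
Total weight = 1085 + 1043 + 2311 + 1561 + 1390 + 848 = 8238
Weighted proportion = 3701 / 8238 = 0.44925953 → 44.925953%

45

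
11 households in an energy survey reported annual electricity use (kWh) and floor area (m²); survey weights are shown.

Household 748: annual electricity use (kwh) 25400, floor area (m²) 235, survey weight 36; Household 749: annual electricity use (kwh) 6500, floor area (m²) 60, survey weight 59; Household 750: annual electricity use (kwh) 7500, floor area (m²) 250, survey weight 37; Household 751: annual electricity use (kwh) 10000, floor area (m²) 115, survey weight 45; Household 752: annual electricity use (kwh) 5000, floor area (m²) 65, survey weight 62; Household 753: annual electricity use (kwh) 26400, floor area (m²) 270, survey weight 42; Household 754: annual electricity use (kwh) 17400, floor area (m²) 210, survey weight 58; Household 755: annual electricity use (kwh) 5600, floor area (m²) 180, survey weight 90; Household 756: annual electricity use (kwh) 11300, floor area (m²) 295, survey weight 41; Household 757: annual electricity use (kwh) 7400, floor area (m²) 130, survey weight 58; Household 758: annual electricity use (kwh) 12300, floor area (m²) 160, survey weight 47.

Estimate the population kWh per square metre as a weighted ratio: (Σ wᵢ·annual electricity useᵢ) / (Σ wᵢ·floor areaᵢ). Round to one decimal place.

Σ wᵢ·y = 25400×36 + 6500×59 + 7500×37 + 10000×45 + 5000×62 + 26400×42 + 17400×58 + 5600×90 + 11300×41 + 7400×58 + 12300×47
  = 914400 + 383500 + 277500 + 450000 + 310000 + 1108800 + 1009200 + 504000 + 463300 + 429200 + 578100 = 6428000
Σ wᵢ·x = 235×36 + 60×59 + 250×37 + 115×45 + 65×62 + 270×42 + 210×58 + 180×90 + 295×41 + 130×58 + 160×47
  = 8460 + 3540 + 9250 + 5175 + 4030 + 11340 + 12180 + 16200 + 12095 + 7540 + 7520 = 97330
Ratio = 6428000 / 97330 = 66.043358

66.0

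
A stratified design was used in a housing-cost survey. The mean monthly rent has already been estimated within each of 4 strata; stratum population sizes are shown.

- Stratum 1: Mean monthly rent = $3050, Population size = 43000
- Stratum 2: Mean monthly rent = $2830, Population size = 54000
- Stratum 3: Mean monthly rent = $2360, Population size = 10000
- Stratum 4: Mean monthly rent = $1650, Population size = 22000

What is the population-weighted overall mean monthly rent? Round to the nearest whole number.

Σ Nₕ·x̄ₕ = 3050×43000 + 2830×54000 + 2360×10000 + 1650×22000
  = 131150000 + 152820000 + 23600000 + 36300000 = 343870000
Σ Nₕ = 43000 + 54000 + 10000 + 22000 = 129000
Overall mean = 343870000 / 129000 = 2665.6589

2666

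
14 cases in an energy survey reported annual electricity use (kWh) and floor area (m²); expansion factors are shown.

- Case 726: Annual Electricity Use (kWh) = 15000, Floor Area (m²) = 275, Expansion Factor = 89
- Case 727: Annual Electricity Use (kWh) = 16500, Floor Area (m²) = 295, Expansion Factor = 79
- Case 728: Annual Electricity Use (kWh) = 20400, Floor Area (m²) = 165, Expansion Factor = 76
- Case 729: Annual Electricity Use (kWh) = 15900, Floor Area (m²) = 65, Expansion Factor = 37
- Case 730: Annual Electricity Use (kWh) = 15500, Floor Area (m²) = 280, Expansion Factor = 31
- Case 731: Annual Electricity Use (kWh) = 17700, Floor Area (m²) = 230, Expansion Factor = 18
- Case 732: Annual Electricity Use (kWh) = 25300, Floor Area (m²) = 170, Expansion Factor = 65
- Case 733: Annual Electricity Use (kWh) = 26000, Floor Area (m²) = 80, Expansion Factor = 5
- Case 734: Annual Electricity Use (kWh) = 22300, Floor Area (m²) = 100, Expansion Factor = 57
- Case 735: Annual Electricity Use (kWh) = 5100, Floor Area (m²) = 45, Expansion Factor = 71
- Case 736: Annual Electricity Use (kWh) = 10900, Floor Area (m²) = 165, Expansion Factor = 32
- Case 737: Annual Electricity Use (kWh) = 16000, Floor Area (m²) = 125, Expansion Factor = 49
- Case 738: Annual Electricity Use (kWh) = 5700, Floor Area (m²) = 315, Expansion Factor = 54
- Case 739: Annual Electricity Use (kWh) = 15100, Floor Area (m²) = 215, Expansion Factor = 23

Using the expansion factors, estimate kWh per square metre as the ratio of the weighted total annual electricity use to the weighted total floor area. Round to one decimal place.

83.3

Σ wᵢ·y = 10771900
Σ wᵢ·x = 129250
Ratio = 10771900 / 129250 = 83.341586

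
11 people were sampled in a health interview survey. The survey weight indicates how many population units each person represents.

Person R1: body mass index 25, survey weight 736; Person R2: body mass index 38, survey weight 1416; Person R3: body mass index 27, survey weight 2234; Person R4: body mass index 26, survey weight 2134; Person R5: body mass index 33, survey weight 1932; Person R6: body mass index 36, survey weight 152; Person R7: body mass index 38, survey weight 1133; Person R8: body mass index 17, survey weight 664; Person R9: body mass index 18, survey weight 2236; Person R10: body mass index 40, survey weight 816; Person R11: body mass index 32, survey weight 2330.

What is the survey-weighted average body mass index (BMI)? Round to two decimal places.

29.08

Weighted sum = 25×736 + 38×1416 + 27×2234 + 26×2134 + 33×1932 + 36×152 + 38×1133 + 17×664 + 18×2236 + 40×816 + 32×2330
  = 18400 + 53808 + 60318 + 55484 + 63756 + 5472 + 43054 + 11288 + 40248 + 32640 + 74560 = 459028
Sum of weights = 736 + 1416 + 2234 + 2134 + 1932 + 152 + 1133 + 664 + 2236 + 816 + 2330 = 15783
Weighted mean = 459028 / 15783 = 29.083698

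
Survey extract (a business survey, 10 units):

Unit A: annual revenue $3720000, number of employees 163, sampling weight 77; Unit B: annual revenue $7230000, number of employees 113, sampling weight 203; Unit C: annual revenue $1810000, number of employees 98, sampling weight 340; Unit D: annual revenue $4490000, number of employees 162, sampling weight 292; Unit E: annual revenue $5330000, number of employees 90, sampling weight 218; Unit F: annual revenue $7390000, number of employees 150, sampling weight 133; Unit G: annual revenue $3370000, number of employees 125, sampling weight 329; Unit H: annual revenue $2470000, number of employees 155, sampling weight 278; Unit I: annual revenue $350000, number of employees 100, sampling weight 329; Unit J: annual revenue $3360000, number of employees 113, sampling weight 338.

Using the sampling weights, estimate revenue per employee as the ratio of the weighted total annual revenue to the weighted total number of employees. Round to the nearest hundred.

Σ wᵢ·y = 3720000×77 + 7230000×203 + 1810000×340 + 4490000×292 + 5330000×218 + 7390000×133 + 3370000×329 + 2470000×278 + 350000×329 + 3360000×338
  = 286440000 + 1467690000 + 615400000 + 1311080000 + 1161940000 + 982870000 + 1108730000 + 686660000 + 115150000 + 1135680000 = 8871640000
Σ wᵢ·x = 163×77 + 113×203 + 98×340 + 162×292 + 90×218 + 150×133 + 125×329 + 155×278 + 100×329 + 113×338
  = 12551 + 22939 + 33320 + 47304 + 19620 + 19950 + 41125 + 43090 + 32900 + 38194 = 310993
Ratio = 8871640000 / 310993 = 28526.816

28500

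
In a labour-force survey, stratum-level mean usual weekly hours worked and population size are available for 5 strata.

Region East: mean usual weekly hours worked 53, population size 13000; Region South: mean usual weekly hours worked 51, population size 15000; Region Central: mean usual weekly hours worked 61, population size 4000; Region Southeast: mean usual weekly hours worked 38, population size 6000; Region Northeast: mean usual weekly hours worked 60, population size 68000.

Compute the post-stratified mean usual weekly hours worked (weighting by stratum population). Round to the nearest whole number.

Σ Nₕ·x̄ₕ = 6006000
Σ Nₕ = 13000 + 15000 + 4000 + 6000 + 68000 = 106000
Overall mean = 6006000 / 106000 = 56.660377

57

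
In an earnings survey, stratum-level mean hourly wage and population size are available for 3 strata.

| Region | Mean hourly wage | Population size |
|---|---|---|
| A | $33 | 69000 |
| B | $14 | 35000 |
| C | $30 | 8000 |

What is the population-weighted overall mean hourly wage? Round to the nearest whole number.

Σ Nₕ·x̄ₕ = 33×69000 + 14×35000 + 30×8000
  = 3007000
Σ Nₕ = 69000 + 35000 + 8000 = 112000
Overall mean = 3007000 / 112000 = 26.848214

27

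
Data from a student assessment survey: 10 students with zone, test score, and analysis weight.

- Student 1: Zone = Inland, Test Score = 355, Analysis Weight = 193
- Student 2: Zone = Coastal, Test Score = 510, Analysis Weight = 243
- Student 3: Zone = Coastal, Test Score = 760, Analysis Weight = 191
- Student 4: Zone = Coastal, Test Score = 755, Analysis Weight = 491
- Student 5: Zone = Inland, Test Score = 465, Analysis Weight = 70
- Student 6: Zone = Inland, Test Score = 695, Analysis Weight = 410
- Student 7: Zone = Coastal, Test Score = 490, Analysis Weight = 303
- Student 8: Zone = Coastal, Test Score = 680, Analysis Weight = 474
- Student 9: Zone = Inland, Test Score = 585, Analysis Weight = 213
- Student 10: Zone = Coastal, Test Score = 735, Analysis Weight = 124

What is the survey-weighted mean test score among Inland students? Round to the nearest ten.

Inland rows: 1, 5, 6, 9
Weighted sum = 510620
Sum of weights = 193 + 70 + 410 + 213 = 886
Weighted mean = 510620 / 886 = 576.32054

580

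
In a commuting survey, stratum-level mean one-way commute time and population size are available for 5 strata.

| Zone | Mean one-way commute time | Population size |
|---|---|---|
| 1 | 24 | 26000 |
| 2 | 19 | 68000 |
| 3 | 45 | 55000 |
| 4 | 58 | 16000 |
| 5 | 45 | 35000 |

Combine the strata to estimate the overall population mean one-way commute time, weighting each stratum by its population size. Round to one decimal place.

34.5

Σ Nₕ·x̄ₕ = 24×26000 + 19×68000 + 45×55000 + 58×16000 + 45×35000
  = 624000 + 1292000 + 2475000 + 928000 + 1575000 = 6894000
Σ Nₕ = 26000 + 68000 + 55000 + 16000 + 35000 = 200000
Overall mean = 6894000 / 200000 = 34.47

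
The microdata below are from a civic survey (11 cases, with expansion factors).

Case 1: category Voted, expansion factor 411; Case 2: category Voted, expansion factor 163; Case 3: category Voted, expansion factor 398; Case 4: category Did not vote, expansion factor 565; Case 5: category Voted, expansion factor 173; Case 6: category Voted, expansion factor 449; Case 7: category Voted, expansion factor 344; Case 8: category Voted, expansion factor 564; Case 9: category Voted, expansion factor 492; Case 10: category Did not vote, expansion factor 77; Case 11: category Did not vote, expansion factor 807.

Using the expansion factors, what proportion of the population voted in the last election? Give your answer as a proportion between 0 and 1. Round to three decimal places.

Sum of weights for 'Voted' = 411 + 163 + 398 + 173 + 449 + 344 + 564 + 492 = 2994
Total weight = 411 + 163 + 398 + 565 + 173 + 449 + 344 + 564 + 492 + 77 + 807 = 4443
Weighted proportion = 2994 / 4443 = 0.67386901

0.674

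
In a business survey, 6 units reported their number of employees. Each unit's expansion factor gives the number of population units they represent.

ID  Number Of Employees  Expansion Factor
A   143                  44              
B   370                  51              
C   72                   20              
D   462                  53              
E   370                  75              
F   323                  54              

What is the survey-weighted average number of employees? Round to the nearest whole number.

Weighted sum = 143×44 + 370×51 + 72×20 + 462×53 + 370×75 + 323×54
  = 6292 + 18870 + 1440 + 24486 + 27750 + 17442 = 96280
Sum of weights = 44 + 51 + 20 + 53 + 75 + 54 = 297
Weighted mean = 96280 / 297 = 324.17508

324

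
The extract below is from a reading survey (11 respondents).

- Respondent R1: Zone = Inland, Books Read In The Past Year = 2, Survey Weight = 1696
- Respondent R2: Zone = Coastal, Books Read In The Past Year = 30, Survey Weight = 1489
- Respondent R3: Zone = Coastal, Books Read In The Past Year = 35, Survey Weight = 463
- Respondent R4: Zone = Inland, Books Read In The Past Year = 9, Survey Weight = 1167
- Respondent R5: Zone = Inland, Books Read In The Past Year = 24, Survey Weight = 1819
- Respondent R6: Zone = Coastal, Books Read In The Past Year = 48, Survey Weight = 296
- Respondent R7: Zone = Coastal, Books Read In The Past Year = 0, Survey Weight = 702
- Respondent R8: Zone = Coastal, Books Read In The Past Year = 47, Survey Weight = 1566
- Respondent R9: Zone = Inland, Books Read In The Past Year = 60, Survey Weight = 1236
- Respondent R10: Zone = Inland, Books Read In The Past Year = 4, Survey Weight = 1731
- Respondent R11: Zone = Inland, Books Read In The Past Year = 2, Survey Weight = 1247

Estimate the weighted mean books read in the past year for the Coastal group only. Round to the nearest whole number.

33

Coastal rows: R2, R3, R6, R7, R8
Weighted sum = 30×1489 + 35×463 + 48×296 + 0×702 + 47×1566
  = 148685
Sum of weights = 4516
Weighted mean = 148685 / 4516 = 32.924048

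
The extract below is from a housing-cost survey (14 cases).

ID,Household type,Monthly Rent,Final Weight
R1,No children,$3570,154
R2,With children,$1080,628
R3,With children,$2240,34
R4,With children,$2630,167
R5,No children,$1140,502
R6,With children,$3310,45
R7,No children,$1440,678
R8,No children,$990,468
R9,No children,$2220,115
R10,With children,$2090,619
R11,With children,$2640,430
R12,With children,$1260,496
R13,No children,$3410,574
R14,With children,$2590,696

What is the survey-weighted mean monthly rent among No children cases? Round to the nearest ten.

1920

No children rows: R1, R5, R7, R8, R9, R13
Weighted sum = 3570×154 + 1140×502 + 1440×678 + 990×468 + 2220×115 + 3410×574
  = 4774340
Sum of weights = 2491
Weighted mean = 4774340 / 2491 = 1916.6359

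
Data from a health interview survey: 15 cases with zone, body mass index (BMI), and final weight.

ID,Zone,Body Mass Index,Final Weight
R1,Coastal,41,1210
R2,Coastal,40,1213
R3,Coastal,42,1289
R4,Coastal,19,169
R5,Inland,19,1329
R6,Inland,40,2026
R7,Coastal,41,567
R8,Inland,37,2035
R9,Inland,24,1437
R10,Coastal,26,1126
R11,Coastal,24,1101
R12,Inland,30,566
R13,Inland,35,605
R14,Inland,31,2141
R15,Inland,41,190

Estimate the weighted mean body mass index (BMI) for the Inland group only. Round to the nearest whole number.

32

Inland rows: R5, R6, R8, R9, R12, R13, R14, R15
Weighted sum = 19×1329 + 40×2026 + 37×2035 + 24×1437 + 30×566 + 35×605 + 31×2141 + 41×190
  = 25251 + 81040 + 75295 + 34488 + 16980 + 21175 + 66371 + 7790 = 328390
Sum of weights = 1329 + 2026 + 2035 + 1437 + 566 + 605 + 2141 + 190 = 10329
Weighted mean = 328390 / 10329 = 31.79301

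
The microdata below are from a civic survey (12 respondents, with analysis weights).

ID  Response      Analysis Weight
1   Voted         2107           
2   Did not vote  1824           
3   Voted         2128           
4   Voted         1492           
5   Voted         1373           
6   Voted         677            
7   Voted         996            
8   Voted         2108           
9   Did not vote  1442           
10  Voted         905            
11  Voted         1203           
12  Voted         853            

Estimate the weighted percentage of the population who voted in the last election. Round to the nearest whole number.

Sum of weights for 'Voted' = 2107 + 2128 + 1492 + 1373 + 677 + 996 + 2108 + 905 + 1203 + 853 = 13842
Total weight = 2107 + 1824 + 2128 + 1492 + 1373 + 677 + 996 + 2108 + 1442 + 905 + 1203 + 853 = 17108
Weighted proportion = 13842 / 17108 = 0.80909516 → 80.909516%

81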